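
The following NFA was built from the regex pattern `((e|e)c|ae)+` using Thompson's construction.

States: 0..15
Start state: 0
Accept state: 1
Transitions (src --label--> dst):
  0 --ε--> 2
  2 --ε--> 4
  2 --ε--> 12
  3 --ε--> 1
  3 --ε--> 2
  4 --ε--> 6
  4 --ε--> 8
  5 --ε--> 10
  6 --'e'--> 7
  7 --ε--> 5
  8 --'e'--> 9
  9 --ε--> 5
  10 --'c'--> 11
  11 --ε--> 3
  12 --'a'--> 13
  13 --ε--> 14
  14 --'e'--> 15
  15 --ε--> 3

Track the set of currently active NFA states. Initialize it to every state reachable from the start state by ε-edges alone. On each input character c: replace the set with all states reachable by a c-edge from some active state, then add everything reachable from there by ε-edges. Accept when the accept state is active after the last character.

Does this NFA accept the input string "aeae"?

start: ε-closure({0}) = {0,2,4,6,8,12}
'a' @ 1: {13,14}
'e' @ 2: {1,2,3,4,6,8,12,15}  (accept∈set)
'a' @ 3: {13,14}
'e' @ 4: {1,2,3,4,6,8,12,15}  (accept∈set)
end set {1,2,3,4,6,8,12,15} — state 1 in

Answer: ACCEPT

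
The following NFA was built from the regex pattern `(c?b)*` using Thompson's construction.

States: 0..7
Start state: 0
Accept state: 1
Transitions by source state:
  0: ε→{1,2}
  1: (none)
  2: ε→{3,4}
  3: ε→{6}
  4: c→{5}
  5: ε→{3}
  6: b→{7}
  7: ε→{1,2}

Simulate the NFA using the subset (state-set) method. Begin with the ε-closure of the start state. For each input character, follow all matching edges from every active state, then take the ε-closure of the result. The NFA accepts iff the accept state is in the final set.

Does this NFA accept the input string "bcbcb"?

initial (ε-close {0}): {0,1,2,3,4,6}
'b' @ 1: {1,2,3,4,6,7}  (accept∈set)
'c' @ 2: {3,5,6}
'b' @ 3: {1,2,3,4,6,7}  (accept∈set)
'c' @ 4: {3,5,6}
'b' @ 5: {1,2,3,4,6,7}  (accept∈set)
after full input: {1,2,3,4,6,7}  (accept=1 in)

Answer: ACCEPT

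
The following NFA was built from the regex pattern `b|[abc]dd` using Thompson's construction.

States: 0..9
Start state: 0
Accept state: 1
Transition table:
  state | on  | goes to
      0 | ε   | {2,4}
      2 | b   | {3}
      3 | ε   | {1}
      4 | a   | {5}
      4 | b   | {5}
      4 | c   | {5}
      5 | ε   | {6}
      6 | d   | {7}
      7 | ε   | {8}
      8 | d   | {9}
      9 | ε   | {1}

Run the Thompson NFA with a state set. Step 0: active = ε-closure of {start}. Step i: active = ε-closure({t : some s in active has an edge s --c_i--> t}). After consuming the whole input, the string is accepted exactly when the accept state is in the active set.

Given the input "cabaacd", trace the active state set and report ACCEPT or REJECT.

Answer: REJECT

Steps:
S₀ = ε-closure({0}) = {0,2,4}
'c' @ 1: {5,6}
'a' @ 2: {}  — dead — no transitions
rest 'baacd' ignored (set empty)
final: {}; accept 1 not in set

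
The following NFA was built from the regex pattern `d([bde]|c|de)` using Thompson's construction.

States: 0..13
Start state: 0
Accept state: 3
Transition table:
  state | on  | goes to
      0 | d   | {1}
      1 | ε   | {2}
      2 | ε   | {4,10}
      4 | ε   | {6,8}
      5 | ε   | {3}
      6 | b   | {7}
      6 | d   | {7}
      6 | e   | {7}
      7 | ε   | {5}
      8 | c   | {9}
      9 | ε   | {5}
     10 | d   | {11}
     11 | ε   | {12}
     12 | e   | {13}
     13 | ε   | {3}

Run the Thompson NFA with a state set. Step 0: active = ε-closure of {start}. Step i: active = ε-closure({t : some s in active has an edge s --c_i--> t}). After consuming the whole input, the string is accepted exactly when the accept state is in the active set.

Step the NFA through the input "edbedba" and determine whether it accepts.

Answer: REJECT

Trace:
start: ε-closure({0}) = {0}
'e' @ 1: {}  — dead — no transitions
rest 'dbedba' ignored (set empty)
final: {}; accept 3 not in set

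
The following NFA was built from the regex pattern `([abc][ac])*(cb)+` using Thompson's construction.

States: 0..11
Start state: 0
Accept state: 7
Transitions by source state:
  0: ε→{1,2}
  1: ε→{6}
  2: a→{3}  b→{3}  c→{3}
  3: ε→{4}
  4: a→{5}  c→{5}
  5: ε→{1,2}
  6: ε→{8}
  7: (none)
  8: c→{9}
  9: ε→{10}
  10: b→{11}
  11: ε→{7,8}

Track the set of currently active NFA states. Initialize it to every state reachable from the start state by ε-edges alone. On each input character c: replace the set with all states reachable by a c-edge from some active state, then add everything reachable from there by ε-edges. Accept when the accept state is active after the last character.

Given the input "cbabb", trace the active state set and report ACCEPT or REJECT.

Answer: REJECT

Trace:
S₀ = ε-closure({0}) = {0,1,2,6,8}
'c' @ 1: {3,4,9,10}
'b' @ 2: {7,8,11}  (accept∈set)
'a' @ 3: {}  — dead — no transitions
rest 'bb' ignored (set empty)
final: {}; accept 7 not in set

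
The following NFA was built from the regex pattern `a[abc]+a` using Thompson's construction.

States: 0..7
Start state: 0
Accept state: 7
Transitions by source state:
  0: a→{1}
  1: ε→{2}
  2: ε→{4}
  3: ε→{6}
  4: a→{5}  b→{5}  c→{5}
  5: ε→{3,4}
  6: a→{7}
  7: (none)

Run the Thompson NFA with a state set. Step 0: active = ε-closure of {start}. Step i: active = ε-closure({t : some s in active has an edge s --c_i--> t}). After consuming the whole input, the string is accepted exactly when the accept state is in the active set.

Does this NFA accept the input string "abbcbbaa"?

start: ε-closure({0}) = {0}
'a' @ 1: {1,2,4}
'b' @ 2: {3,4,5,6}
'b' @ 3: {3,4,5,6}
'c' @ 4: {3,4,5,6}
'b' @ 5: {3,4,5,6}
'b' @ 6: {3,4,5,6}
'a' @ 7: {3,4,5,6,7}  ✓accept
'a' @ 8: {3,4,5,6,7}  ✓accept
end set {3,4,5,6,7} — state 7 in

Answer: ACCEPT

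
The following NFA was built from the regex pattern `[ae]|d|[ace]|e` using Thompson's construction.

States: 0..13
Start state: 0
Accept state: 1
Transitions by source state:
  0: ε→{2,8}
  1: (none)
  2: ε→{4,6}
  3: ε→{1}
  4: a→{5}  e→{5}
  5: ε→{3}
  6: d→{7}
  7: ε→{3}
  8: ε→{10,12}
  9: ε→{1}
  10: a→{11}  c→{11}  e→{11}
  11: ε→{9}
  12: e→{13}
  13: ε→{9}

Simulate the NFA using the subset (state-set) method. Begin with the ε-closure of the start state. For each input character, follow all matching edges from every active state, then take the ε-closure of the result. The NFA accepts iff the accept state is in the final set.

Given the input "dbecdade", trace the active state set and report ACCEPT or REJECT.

Answer: REJECT

Trace:
start: ε-closure({0}) = {0,2,4,6,8,10,12}
'd' @ 1: {1,3,7}  (accept∈set)
'b' @ 2: {}  — no active states
rest 'ecdade' ignored (set empty)
end set {} — state 1 not in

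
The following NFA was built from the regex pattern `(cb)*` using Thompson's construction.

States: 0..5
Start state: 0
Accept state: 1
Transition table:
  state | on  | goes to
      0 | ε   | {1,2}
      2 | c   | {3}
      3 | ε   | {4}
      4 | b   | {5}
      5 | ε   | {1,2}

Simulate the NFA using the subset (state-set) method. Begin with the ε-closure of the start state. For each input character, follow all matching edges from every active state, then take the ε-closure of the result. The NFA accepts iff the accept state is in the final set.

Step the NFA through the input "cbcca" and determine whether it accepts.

Answer: REJECT

Trace:
S₀ = ε-closure({0}) = {0,1,2}
'c' @ 1: {3,4}
'b' @ 2: {1,2,5}  ✓accept
'c' @ 3: {3,4}
'c' @ 4: {}  — dead — no transitions
rest 'a' ignored (set empty)
end set {} — state 1 not in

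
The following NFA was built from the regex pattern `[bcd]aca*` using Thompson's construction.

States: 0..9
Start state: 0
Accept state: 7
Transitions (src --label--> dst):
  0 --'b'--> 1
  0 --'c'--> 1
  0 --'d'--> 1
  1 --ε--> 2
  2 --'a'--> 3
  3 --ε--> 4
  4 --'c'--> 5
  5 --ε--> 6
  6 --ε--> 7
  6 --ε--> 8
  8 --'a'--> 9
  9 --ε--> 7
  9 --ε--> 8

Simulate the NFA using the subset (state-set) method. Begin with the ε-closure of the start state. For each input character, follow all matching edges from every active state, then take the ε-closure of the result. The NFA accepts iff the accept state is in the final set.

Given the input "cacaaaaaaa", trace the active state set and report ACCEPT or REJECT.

Answer: ACCEPT

Trace:
S₀ = ε-closure({0}) = {0}
'c' @ 1: {1,2}
'a' @ 2: {3,4}
'c' @ 3: {5,6,7,8}  (accept∈set)
'a' @ 4: {7,8,9}  (accept∈set)
'a' @ 5: {7,8,9}  (accept∈set)
'a' @ 6: {7,8,9}  (accept∈set)
'a' @ 7: {7,8,9}  (accept∈set)
'a' @ 8: {7,8,9}  (accept∈set)
'a' @ 9: {7,8,9}  (accept∈set)
'a' @ 10: {7,8,9}  (accept∈set)
end set {7,8,9} — state 7 in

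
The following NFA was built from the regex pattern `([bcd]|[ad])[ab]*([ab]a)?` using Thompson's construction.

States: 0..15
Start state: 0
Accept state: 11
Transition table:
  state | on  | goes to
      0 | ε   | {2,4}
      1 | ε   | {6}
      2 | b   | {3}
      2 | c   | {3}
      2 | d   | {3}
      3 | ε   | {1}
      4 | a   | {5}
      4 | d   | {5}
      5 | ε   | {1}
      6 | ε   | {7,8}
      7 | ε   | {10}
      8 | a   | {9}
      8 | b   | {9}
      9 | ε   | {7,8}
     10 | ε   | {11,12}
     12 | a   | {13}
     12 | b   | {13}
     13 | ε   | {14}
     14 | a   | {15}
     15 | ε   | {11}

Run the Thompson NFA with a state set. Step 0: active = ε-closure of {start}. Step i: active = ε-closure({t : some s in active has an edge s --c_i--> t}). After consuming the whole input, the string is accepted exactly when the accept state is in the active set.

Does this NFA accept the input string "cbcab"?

start: ε-closure({0}) = {0,2,4}
'c' @ 1: {1,3,6,7,8,10,11,12}  ✓accept
'b' @ 2: {7,8,9,10,11,12,13,14}  ✓accept
'c' @ 3: {}  — dead — no transitions
rest 'ab' ignored (set empty)
final: {}; accept 11 not in set

Answer: REJECT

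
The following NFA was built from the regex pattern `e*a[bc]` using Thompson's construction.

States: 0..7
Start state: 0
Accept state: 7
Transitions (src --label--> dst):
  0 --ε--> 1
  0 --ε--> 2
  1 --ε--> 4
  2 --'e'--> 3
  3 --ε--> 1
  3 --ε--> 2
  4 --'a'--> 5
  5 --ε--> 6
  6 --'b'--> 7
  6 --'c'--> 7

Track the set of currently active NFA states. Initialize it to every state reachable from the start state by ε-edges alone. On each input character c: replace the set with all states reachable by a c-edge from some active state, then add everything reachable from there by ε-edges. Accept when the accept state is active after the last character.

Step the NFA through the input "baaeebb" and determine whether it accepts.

Answer: REJECT

Steps:
initial (ε-close {0}): {0,1,2,4}
'b' @ 1: {}  — state set empty
rest 'aaeebb' ignored (set empty)
after full input: {}  (accept=7 not in)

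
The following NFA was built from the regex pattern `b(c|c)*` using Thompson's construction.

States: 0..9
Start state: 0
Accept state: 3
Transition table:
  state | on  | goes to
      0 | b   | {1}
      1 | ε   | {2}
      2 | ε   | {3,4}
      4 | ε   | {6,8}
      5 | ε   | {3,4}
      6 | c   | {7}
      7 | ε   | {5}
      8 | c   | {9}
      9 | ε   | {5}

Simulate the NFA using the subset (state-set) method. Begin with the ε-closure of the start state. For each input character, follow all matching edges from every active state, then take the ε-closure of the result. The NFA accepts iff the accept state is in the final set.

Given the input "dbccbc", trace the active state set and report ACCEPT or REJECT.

Answer: REJECT

Derivation:
start: ε-closure({0}) = {0}
'd' @ 1: {}  — state set empty
rest 'bccbc' ignored (set empty)
end set {} — state 3 not in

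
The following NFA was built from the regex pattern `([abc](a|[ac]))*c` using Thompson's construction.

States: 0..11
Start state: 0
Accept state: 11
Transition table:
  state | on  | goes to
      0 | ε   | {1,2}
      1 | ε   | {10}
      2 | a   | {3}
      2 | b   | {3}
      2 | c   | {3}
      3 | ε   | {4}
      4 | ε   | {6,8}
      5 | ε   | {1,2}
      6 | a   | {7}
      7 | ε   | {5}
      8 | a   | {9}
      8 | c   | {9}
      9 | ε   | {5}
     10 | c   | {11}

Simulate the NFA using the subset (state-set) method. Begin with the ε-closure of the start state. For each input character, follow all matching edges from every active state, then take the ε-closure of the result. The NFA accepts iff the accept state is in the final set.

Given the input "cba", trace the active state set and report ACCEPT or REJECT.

Answer: REJECT

Trace:
initial (ε-close {0}): {0,1,2,10}
'c' @ 1: {3,4,6,8,11}  ✓accept
'b' @ 2: {}  — state set empty
rest 'a' ignored (set empty)
end set {} — state 11 not in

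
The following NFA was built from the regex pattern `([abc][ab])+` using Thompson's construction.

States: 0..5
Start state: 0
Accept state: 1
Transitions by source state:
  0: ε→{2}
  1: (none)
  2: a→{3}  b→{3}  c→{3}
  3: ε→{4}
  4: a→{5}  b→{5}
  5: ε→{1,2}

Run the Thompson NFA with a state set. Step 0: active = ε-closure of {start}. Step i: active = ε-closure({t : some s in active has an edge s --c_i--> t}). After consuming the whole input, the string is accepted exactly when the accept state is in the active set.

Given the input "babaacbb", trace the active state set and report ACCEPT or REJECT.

S₀ = ε-closure({0}) = {0,2}
'b' @ 1: {3,4}
'a' @ 2: {1,2,5}  [accepting]
'b' @ 3: {3,4}
'a' @ 4: {1,2,5}  [accepting]
'a' @ 5: {3,4}
'c' @ 6: {}  — state set empty
rest 'bb' ignored (set empty)
final: {}; accept 1 not in set

Answer: REJECT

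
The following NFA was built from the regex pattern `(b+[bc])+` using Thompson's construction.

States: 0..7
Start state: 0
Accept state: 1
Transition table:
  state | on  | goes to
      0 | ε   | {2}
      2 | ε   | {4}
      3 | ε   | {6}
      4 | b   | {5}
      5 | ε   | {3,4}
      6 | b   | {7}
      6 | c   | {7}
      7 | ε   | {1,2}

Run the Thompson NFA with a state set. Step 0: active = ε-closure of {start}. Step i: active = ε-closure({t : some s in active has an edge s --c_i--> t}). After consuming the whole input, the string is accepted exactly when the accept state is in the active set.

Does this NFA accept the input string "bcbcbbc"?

Answer: ACCEPT

Trace:
S₀ = ε-closure({0}) = {0,2,4}
'b' @ 1: {3,4,5,6}
'c' @ 2: {1,2,4,7}  (accept∈set)
'b' @ 3: {3,4,5,6}
'c' @ 4: {1,2,4,7}  (accept∈set)
'b' @ 5: {3,4,5,6}
'b' @ 6: {1,2,3,4,5,6,7}  (accept∈set)
'c' @ 7: {1,2,4,7}  (accept∈set)
end set {1,2,4,7} — state 1 in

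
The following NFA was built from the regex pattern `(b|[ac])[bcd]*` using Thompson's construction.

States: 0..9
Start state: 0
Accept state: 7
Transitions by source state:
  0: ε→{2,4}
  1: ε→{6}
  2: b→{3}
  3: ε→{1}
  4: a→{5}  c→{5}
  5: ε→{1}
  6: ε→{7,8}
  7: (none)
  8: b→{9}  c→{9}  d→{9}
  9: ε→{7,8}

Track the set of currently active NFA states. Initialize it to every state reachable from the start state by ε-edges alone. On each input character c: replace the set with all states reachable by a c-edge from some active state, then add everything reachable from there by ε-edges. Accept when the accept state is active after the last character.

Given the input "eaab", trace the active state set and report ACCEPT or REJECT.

Answer: REJECT

Trace:
start: ε-closure({0}) = {0,2,4}
'e' @ 1: {}  — no active states
rest 'aab' ignored (set empty)
end set {} — state 7 not in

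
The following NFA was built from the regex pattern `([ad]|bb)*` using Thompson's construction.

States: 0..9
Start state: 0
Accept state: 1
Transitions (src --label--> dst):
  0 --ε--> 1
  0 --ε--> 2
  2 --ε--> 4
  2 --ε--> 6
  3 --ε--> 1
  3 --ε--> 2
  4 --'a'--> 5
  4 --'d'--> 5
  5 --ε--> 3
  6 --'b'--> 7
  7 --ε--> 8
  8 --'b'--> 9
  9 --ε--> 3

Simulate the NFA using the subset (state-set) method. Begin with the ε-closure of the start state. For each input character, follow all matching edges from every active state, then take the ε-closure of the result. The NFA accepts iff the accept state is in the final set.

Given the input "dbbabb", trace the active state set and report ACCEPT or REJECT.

Answer: ACCEPT

Derivation:
S₀ = ε-closure({0}) = {0,1,2,4,6}
'd' @ 1: {1,2,3,4,5,6}  (accept∈set)
'b' @ 2: {7,8}
'b' @ 3: {1,2,3,4,6,9}  (accept∈set)
'a' @ 4: {1,2,3,4,5,6}  (accept∈set)
'b' @ 5: {7,8}
'b' @ 6: {1,2,3,4,6,9}  (accept∈set)
end set {1,2,3,4,6,9} — state 1 in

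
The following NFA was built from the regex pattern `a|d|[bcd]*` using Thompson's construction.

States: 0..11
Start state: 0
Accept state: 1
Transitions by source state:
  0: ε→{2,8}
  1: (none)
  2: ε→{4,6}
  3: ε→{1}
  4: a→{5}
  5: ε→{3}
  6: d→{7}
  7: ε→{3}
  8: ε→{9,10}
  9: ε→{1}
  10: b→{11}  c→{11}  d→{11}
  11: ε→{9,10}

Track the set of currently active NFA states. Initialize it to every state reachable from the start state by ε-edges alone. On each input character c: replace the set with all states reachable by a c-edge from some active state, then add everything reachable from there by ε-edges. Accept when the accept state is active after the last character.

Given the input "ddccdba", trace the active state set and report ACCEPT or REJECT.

Answer: REJECT

Steps:
start: ε-closure({0}) = {0,1,2,4,6,8,9,10}
'd' @ 1: {1,3,7,9,10,11}  (accept∈set)
'd' @ 2: {1,9,10,11}  (accept∈set)
'c' @ 3: {1,9,10,11}  (accept∈set)
'c' @ 4: {1,9,10,11}  (accept∈set)
'd' @ 5: {1,9,10,11}  (accept∈set)
'b' @ 6: {1,9,10,11}  (accept∈set)
'a' @ 7: {}  — dead — no transitions
after full input: {}  (accept=1 not in)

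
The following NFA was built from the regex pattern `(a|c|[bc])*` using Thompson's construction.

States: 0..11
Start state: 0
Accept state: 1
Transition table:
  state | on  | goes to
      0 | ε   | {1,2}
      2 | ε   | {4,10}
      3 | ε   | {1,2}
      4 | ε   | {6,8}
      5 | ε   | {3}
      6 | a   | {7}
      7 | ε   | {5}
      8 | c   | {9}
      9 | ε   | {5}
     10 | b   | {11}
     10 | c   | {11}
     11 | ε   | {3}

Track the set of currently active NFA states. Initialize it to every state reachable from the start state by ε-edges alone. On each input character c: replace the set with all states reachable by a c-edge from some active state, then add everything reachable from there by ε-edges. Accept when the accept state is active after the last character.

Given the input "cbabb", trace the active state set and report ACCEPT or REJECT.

start: ε-closure({0}) = {0,1,2,4,6,8,10}
'c' @ 1: {1,2,3,4,5,6,8,9,10,11}  ✓accept
'b' @ 2: {1,2,3,4,6,8,10,11}  ✓accept
'a' @ 3: {1,2,3,4,5,6,7,8,10}  ✓accept
'b' @ 4: {1,2,3,4,6,8,10,11}  ✓accept
'b' @ 5: {1,2,3,4,6,8,10,11}  ✓accept
final: {1,2,3,4,6,8,10,11}; accept 1 in set

Answer: ACCEPT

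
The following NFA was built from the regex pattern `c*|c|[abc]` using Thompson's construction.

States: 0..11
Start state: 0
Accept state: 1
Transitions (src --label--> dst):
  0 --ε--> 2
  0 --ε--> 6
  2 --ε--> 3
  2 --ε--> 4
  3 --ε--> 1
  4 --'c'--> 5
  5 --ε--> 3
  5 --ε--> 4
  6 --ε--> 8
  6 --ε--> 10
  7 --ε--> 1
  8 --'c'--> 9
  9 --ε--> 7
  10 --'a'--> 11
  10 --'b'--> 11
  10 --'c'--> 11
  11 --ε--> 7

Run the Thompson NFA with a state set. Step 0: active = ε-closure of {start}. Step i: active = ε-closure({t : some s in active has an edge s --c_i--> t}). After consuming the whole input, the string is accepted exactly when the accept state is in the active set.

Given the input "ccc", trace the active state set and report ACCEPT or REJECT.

Answer: ACCEPT

Trace:
start: ε-closure({0}) = {0,1,2,3,4,6,8,10}
'c' @ 1: {1,3,4,5,7,9,11}  (accept∈set)
'c' @ 2: {1,3,4,5}  (accept∈set)
'c' @ 3: {1,3,4,5}  (accept∈set)
final: {1,3,4,5}; accept 1 in set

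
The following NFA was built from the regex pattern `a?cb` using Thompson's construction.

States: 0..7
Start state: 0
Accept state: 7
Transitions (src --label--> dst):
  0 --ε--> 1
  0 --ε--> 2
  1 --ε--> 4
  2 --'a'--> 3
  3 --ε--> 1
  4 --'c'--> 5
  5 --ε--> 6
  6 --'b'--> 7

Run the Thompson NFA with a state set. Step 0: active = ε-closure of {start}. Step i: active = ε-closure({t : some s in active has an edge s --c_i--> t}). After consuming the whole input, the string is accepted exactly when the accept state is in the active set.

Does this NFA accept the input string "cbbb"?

initial (ε-close {0}): {0,1,2,4}
'c' @ 1: {5,6}
'b' @ 2: {7}  ✓accept
'b' @ 3: {}  — dead — no transitions
rest 'b' ignored (set empty)
after full input: {}  (accept=7 not in)

Answer: REJECT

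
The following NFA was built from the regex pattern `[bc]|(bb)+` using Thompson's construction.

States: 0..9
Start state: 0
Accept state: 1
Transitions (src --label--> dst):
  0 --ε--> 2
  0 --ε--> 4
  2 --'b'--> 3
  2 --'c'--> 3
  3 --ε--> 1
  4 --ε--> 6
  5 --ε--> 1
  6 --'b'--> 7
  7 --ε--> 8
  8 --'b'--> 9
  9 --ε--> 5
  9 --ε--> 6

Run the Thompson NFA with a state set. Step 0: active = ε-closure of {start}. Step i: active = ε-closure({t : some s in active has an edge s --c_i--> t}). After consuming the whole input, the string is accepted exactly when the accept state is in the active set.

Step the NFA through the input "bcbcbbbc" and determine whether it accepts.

Answer: REJECT

Steps:
S₀ = ε-closure({0}) = {0,2,4,6}
'b' @ 1: {1,3,7,8}  (accept∈set)
'c' @ 2: {}  — state set empty
rest 'bcbbbc' ignored (set empty)
after full input: {}  (accept=1 not in)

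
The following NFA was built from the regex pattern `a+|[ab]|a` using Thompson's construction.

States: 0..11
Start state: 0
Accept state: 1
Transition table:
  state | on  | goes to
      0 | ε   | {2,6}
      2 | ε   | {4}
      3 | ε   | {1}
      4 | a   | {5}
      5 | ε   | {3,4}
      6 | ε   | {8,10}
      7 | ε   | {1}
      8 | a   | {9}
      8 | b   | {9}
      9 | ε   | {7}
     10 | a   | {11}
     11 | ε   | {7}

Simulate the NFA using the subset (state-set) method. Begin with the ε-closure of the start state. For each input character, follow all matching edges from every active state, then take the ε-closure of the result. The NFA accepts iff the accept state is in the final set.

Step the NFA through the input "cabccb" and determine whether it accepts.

Answer: REJECT

Derivation:
S₀ = ε-closure({0}) = {0,2,4,6,8,10}
'c' @ 1: {}  — no active states
rest 'abccb' ignored (set empty)
final: {}; accept 1 not in set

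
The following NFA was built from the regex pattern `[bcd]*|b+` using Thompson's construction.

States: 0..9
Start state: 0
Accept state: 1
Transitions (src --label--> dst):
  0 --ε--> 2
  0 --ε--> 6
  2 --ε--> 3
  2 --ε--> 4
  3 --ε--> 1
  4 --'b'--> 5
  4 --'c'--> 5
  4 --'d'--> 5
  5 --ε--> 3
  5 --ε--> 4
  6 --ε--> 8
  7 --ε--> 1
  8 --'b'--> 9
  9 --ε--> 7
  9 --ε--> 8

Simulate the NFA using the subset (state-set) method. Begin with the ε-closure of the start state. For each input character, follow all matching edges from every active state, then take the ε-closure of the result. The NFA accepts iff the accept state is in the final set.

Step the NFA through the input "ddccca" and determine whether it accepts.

start: ε-closure({0}) = {0,1,2,3,4,6,8}
'd' @ 1: {1,3,4,5}  ✓accept
'd' @ 2: {1,3,4,5}  ✓accept
'c' @ 3: {1,3,4,5}  ✓accept
'c' @ 4: {1,3,4,5}  ✓accept
'c' @ 5: {1,3,4,5}  ✓accept
'a' @ 6: {}  — dead — no transitions
end set {} — state 1 not in

Answer: REJECT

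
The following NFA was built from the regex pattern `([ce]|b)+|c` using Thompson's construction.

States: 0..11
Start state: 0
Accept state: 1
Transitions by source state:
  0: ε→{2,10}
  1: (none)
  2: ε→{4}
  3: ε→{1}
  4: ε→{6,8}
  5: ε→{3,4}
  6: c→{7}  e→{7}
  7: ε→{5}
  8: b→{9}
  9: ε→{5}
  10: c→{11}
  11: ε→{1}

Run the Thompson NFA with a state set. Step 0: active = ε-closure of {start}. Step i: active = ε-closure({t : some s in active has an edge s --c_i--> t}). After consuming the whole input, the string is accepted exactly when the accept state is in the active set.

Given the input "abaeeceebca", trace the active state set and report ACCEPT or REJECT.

S₀ = ε-closure({0}) = {0,2,4,6,8,10}
'a' @ 1: {}  — dead — no transitions
rest 'baeeceebca' ignored (set empty)
final: {}; accept 1 not in set

Answer: REJECT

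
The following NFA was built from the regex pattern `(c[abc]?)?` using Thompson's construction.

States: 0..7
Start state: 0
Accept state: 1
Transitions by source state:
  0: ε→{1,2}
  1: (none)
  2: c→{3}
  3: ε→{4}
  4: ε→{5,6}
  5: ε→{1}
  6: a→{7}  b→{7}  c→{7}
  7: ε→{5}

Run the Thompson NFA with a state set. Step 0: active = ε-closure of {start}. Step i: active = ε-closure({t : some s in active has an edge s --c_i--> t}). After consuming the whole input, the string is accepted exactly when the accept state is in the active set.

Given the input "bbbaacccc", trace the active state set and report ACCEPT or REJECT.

Answer: REJECT

Steps:
start: ε-closure({0}) = {0,1,2}
'b' @ 1: {}  — dead — no transitions
rest 'bbaacccc' ignored (set empty)
final: {}; accept 1 not in set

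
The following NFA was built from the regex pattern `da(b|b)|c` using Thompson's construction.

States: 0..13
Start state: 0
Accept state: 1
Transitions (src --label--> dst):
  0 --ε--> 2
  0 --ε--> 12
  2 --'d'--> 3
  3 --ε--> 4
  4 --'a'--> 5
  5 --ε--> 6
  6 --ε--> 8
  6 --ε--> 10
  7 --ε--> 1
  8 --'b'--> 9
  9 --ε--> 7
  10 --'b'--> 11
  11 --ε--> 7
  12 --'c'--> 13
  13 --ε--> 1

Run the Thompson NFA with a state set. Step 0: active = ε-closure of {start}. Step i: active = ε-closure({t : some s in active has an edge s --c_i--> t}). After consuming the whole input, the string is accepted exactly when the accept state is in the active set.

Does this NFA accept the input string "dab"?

Answer: ACCEPT

Steps:
start: ε-closure({0}) = {0,2,12}
'd' @ 1: {3,4}
'a' @ 2: {5,6,8,10}
'b' @ 3: {1,7,9,11}  (accept∈set)
after full input: {1,7,9,11}  (accept=1 in)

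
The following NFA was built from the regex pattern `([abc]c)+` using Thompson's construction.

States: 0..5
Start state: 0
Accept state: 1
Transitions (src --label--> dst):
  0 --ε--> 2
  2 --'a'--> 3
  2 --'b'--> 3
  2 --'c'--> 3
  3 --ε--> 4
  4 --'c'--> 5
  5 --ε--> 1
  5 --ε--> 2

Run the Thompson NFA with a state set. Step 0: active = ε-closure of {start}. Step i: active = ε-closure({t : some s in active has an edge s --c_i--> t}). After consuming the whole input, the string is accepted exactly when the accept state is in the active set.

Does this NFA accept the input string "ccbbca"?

Answer: REJECT

Trace:
S₀ = ε-closure({0}) = {0,2}
'c' @ 1: {3,4}
'c' @ 2: {1,2,5}  (accept∈set)
'b' @ 3: {3,4}
'b' @ 4: {}  — state set empty
rest 'ca' ignored (set empty)
after full input: {}  (accept=1 not in)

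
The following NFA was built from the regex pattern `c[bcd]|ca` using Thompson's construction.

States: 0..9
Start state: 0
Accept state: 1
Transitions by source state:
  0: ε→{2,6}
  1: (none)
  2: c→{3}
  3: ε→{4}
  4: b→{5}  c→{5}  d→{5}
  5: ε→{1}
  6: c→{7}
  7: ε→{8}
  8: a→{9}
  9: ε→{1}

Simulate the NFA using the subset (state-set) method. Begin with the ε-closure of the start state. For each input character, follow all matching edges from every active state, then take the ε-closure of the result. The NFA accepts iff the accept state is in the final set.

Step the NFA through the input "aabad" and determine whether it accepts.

S₀ = ε-closure({0}) = {0,2,6}
'a' @ 1: {}  — no active states
rest 'abad' ignored (set empty)
after full input: {}  (accept=1 not in)

Answer: REJECT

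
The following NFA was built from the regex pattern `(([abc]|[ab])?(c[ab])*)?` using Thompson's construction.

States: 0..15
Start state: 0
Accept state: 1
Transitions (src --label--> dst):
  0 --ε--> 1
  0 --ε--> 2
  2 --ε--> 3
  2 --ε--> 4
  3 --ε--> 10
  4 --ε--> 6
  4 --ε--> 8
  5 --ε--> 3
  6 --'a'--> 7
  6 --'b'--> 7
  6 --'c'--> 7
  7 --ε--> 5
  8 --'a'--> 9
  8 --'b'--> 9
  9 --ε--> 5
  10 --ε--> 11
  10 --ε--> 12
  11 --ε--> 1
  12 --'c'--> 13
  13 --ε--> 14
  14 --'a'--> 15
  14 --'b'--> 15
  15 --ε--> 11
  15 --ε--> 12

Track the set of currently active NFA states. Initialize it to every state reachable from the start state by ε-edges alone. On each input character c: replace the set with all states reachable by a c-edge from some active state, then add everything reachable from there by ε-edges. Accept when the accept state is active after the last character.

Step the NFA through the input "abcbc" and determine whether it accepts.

S₀ = ε-closure({0}) = {0,1,2,3,4,6,8,10,11,12}
'a' @ 1: {1,3,5,7,9,10,11,12}  (accept∈set)
'b' @ 2: {}  — state set empty
rest 'cbc' ignored (set empty)
end set {} — state 1 not in

Answer: REJECT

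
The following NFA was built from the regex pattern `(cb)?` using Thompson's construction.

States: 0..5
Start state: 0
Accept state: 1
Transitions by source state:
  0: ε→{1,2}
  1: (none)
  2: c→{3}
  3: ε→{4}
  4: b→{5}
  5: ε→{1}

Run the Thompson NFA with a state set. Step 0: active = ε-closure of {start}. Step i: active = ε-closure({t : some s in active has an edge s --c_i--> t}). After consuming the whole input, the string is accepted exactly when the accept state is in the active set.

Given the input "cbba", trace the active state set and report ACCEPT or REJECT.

S₀ = ε-closure({0}) = {0,1,2}
'c' @ 1: {3,4}
'b' @ 2: {1,5}  [accepting]
'b' @ 3: {}  — dead — no transitions
rest 'a' ignored (set empty)
end set {} — state 1 not in

Answer: REJECT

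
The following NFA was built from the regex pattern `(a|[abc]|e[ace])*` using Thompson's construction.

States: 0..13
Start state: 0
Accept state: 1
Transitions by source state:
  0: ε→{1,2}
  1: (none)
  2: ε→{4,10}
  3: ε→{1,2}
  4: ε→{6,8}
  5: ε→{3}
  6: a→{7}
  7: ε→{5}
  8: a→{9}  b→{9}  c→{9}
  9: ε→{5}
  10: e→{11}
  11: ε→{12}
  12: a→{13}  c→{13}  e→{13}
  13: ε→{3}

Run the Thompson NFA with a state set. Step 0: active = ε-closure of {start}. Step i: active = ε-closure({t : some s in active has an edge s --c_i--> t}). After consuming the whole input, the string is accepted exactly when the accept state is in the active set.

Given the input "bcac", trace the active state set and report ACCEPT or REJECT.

initial (ε-close {0}): {0,1,2,4,6,8,10}
'b' @ 1: {1,2,3,4,5,6,8,9,10}  ✓accept
'c' @ 2: {1,2,3,4,5,6,8,9,10}  ✓accept
'a' @ 3: {1,2,3,4,5,6,7,8,9,10}  ✓accept
'c' @ 4: {1,2,3,4,5,6,8,9,10}  ✓accept
after full input: {1,2,3,4,5,6,8,9,10}  (accept=1 in)

Answer: ACCEPT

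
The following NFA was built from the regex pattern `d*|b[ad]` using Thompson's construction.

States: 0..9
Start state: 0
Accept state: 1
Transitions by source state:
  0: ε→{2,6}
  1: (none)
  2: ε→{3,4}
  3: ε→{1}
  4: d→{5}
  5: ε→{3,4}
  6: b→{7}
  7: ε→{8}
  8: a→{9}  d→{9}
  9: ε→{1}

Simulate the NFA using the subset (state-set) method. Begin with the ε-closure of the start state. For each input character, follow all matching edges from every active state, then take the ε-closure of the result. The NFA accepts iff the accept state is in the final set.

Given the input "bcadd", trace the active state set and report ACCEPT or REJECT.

S₀ = ε-closure({0}) = {0,1,2,3,4,6}
'b' @ 1: {7,8}
'c' @ 2: {}  — no active states
rest 'add' ignored (set empty)
final: {}; accept 1 not in set

Answer: REJECT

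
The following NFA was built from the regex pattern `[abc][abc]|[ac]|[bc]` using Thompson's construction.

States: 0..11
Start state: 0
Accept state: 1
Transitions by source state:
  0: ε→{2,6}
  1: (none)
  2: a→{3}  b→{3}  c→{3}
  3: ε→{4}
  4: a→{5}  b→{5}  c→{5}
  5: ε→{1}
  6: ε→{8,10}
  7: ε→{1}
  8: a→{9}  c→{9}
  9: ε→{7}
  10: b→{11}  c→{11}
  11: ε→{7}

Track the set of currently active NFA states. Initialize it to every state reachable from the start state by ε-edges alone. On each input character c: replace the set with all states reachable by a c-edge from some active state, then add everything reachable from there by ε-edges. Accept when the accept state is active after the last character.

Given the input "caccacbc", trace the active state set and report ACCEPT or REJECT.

Answer: REJECT

Derivation:
initial (ε-close {0}): {0,2,6,8,10}
'c' @ 1: {1,3,4,7,9,11}  (accept∈set)
'a' @ 2: {1,5}  (accept∈set)
'c' @ 3: {}  — no active states
rest 'cacbc' ignored (set empty)
after full input: {}  (accept=1 not in)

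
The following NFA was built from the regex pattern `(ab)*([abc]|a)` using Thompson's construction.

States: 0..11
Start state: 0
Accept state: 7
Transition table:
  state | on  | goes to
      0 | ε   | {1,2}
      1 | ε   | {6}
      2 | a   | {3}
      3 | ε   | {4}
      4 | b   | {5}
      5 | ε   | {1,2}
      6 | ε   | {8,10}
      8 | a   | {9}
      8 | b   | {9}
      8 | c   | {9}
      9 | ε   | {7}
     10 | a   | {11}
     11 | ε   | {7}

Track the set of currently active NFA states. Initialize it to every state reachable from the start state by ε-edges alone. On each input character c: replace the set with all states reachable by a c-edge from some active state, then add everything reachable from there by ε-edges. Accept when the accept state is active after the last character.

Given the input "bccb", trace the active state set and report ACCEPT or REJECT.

S₀ = ε-closure({0}) = {0,1,2,6,8,10}
'b' @ 1: {7,9}  ✓accept
'c' @ 2: {}  — no active states
rest 'cb' ignored (set empty)
final: {}; accept 7 not in set

Answer: REJECT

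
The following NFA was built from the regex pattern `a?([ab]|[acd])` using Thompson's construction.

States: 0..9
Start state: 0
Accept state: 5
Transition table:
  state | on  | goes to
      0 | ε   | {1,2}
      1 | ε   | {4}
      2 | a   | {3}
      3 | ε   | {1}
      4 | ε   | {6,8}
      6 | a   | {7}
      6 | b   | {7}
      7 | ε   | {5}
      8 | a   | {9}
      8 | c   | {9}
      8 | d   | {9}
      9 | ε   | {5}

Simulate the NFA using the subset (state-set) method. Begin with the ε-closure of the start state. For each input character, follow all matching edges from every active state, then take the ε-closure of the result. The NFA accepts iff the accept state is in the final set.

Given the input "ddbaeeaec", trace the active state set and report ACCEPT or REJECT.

Answer: REJECT

Steps:
start: ε-closure({0}) = {0,1,2,4,6,8}
'd' @ 1: {5,9}  (accept∈set)
'd' @ 2: {}  — state set empty
rest 'baeeaec' ignored (set empty)
end set {} — state 5 not in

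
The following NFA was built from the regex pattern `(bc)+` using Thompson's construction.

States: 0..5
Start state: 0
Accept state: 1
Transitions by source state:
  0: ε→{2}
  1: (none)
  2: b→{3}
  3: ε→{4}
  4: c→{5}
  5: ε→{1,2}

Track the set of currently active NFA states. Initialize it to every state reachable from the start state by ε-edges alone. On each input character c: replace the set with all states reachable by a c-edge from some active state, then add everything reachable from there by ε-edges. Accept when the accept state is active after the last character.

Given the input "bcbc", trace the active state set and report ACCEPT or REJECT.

S₀ = ε-closure({0}) = {0,2}
'b' @ 1: {3,4}
'c' @ 2: {1,2,5}  [accepting]
'b' @ 3: {3,4}
'c' @ 4: {1,2,5}  [accepting]
after full input: {1,2,5}  (accept=1 in)

Answer: ACCEPT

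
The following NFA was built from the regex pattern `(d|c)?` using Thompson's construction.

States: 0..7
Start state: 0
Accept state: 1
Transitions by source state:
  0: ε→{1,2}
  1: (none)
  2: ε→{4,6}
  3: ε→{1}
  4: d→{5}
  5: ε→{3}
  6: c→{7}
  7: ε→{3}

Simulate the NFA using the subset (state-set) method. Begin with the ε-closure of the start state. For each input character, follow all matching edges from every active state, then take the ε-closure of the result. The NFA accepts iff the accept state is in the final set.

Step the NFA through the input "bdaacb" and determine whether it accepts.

start: ε-closure({0}) = {0,1,2,4,6}
'b' @ 1: {}  — state set empty
rest 'daacb' ignored (set empty)
end set {} — state 1 not in

Answer: REJECT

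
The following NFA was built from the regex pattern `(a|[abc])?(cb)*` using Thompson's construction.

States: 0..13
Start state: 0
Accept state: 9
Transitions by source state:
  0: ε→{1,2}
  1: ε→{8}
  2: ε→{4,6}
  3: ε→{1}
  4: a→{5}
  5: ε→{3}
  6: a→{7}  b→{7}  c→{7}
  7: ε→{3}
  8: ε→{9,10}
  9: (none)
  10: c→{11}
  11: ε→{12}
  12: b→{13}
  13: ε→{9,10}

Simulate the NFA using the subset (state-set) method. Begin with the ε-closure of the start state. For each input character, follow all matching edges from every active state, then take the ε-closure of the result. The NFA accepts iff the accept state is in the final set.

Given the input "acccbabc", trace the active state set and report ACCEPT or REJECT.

Answer: REJECT

Steps:
S₀ = ε-closure({0}) = {0,1,2,4,6,8,9,10}
'a' @ 1: {1,3,5,7,8,9,10}  (accept∈set)
'c' @ 2: {11,12}
'c' @ 3: {}  — dead — no transitions
rest 'cbabc' ignored (set empty)
final: {}; accept 9 not in set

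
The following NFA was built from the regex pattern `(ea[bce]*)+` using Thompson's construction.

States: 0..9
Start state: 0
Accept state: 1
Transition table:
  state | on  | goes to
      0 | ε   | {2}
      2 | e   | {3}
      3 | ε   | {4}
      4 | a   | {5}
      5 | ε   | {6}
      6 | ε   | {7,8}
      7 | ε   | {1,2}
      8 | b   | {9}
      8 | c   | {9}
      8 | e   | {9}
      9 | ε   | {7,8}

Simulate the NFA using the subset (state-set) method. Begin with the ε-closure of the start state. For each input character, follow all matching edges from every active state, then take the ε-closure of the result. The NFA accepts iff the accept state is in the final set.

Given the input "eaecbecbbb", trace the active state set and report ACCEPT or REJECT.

Answer: ACCEPT

Derivation:
start: ε-closure({0}) = {0,2}
'e' @ 1: {3,4}
'a' @ 2: {1,2,5,6,7,8}  [accepting]
'e' @ 3: {1,2,3,4,7,8,9}  [accepting]
'c' @ 4: {1,2,7,8,9}  [accepting]
'b' @ 5: {1,2,7,8,9}  [accepting]
'e' @ 6: {1,2,3,4,7,8,9}  [accepting]
'c' @ 7: {1,2,7,8,9}  [accepting]
'b' @ 8: {1,2,7,8,9}  [accepting]
'b' @ 9: {1,2,7,8,9}  [accepting]
'b' @ 10: {1,2,7,8,9}  [accepting]
final: {1,2,7,8,9}; accept 1 in set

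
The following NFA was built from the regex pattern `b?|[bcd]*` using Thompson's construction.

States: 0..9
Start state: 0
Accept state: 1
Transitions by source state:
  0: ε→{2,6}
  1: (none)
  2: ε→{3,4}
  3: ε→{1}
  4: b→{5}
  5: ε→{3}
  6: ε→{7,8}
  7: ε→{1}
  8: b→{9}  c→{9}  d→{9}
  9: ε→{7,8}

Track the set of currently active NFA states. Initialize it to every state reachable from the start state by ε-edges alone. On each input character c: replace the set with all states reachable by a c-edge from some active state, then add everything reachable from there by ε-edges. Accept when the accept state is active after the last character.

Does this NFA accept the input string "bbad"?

Answer: REJECT

Derivation:
initial (ε-close {0}): {0,1,2,3,4,6,7,8}
'b' @ 1: {1,3,5,7,8,9}  ✓accept
'b' @ 2: {1,7,8,9}  ✓accept
'a' @ 3: {}  — no active states
rest 'd' ignored (set empty)
final: {}; accept 1 not in set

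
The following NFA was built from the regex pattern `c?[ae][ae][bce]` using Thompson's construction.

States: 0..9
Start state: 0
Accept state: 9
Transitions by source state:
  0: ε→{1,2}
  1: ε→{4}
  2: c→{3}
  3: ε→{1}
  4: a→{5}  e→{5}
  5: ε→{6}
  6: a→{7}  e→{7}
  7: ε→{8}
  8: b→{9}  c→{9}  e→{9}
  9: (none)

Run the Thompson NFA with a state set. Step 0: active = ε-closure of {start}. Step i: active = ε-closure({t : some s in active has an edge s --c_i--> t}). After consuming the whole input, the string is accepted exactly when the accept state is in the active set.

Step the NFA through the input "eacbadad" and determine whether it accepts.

Answer: REJECT

Derivation:
start: ε-closure({0}) = {0,1,2,4}
'e' @ 1: {5,6}
'a' @ 2: {7,8}
'c' @ 3: {9}  [accepting]
'b' @ 4: {}  — dead — no transitions
rest 'adad' ignored (set empty)
after full input: {}  (accept=9 not in)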